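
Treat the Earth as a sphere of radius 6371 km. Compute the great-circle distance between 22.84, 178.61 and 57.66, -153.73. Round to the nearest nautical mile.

Δλ = -153.73 − 178.61 = -332.34°; wrapped into (−180°, 180°]: 27.66°.
Δφ = 57.66 − 22.84 = 34.82°.
a = sin²(Δφ/2) + cos φ₁ · cos φ₂ · sin²(Δλ/2) = 0.117695.
c = 2·atan2(√a, √(1−a)) = 0.70036 rad → d = 6371·c ≈ 4462.01 km ≈ 2409.29 nmi.

2409 nmi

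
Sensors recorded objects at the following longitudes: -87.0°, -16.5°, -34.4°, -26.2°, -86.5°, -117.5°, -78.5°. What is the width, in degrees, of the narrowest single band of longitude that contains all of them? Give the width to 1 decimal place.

Sort the longitudes: -117.5°, -87.0°, -86.5°, -78.5°, -34.4°, -26.2°, -16.5°.
Eastward gaps between consecutive values (wrapping around): 30.5°, 0.5°, 8.0°, 44.1°, 8.2°, 9.7°, 259.0°.
Largest gap = 259.0° ⇒ minimal covering band is its complement: 360° − 259.0° = 101.0°.
Band runs from -117.5° eastward to -16.5°.

101.0°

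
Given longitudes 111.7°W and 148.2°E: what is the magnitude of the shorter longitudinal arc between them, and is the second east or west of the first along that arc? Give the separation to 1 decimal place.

Raw difference: 148.2 − -111.7 = 259.9°.
Normalise into (−180°, 180°]: 259.9° − 360° = -100.1°.
Negative ⇒ the second point lies to the west; separation 100.1°.

100.1° west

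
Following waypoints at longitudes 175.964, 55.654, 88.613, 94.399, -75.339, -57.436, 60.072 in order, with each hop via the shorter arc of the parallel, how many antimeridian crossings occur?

0

Leg 1: +175.964° → +55.654°, shortest Δλ = -120.31° (west) — does not cross 180°.
Leg 2: +55.654° → +88.613°, shortest Δλ = 32.959° (east) — does not cross 180°.
Leg 3: +88.613° → +94.399°, shortest Δλ = 5.786° (east) — does not cross 180°.
Leg 4: +94.399° → -75.339°, shortest Δλ = -169.738° (west) — does not cross 180°.
Leg 5: -75.339° → -57.436°, shortest Δλ = 17.903° (east) — does not cross 180°.
Leg 6: -57.436° → +60.072°, shortest Δλ = 117.508° (east) — does not cross 180°.
Total crossings: 0.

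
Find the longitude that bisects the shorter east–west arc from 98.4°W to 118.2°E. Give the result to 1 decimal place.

Signed shortest Δλ from -98.4° to +118.2° is -143.4°.
Midpoint longitude = -98.4° + (-143.4°)/2 = -98.4° − 71.7° = -170.1°.
(The naïve average (-98.4 + +118.2)/2 = 9.9° is on the wrong side of the globe.)

170.1°W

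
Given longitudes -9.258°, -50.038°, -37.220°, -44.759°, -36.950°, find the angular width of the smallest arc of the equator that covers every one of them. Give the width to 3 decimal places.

Sort the longitudes: -50.038°, -44.759°, -37.220°, -36.950°, -9.258°.
Eastward gaps between consecutive values (wrapping around): 5.279°, 7.539°, 0.270°, 27.692°, 319.220°.
Largest gap = 319.220° ⇒ minimal covering band is its complement: 360° − 319.220° = 40.780°.
Band runs from -50.038° eastward to -9.258°.

40.780°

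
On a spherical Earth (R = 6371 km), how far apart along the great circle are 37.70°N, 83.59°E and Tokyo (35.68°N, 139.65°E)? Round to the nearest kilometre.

Δλ = 139.65 − 83.59 = 56.06°.
Δφ = 35.68 − 37.70 = -2.02°.
a = sin²(Δφ/2) + cos φ₁ · cos φ₂ · sin²(Δλ/2) = 0.142243.
c = 2·atan2(√a, √(1−a)) = 0.77344 rad → d = 6371·c ≈ 4927.57 km.

4928 km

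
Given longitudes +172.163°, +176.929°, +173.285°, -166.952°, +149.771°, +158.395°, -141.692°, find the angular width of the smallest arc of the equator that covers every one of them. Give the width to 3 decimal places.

Sort the longitudes: -166.952°, -141.692°, +149.771°, +158.395°, +172.163°, +173.285°, +176.929°.
Eastward gaps between consecutive values (wrapping around): 25.260°, 291.463°, 8.624°, 13.768°, 1.122°, 3.644°, 16.119°.
Largest gap = 291.463° ⇒ minimal covering band is its complement: 360° − 291.463° = 68.537°.
Band runs from +149.771° eastward to -141.692°, crossing the antimeridian.

68.537°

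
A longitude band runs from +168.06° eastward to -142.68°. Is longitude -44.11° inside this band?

Band width going east from +168.06° to -142.68°: ((-142.68 − 168.06) mod 360) = 49.26°.
Offset of -44.11° east of the west edge: ((-44.11 − 168.06) mod 360) = 147.83°.
147.83° > 49.26° ⇒ outside.

No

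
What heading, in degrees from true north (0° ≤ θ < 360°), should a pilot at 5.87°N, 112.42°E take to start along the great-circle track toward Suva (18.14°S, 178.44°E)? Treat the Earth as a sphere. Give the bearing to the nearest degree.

Δλ = 178.44 − 112.42 = 66.02°.
θ = atan2( sin Δλ · cos φ₂ , cos φ₁ · sin φ₂ − sin φ₁ · cos φ₂ · cos Δλ )
  = atan2(0.86828, -0.34921) = 111.909° → normalised to [0°, 360°): 111.909°.

112°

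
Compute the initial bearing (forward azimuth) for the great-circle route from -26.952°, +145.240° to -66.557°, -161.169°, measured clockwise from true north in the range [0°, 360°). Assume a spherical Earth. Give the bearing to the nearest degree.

156°

Δλ = -161.169 − 145.240 = -306.409°; wrapped into (−180°, 180°]: 53.591°.
θ = atan2( sin Δλ · cos φ₂ , cos φ₁ · sin φ₂ − sin φ₁ · cos φ₂ · cos Δλ )
  = atan2(0.32018, -0.71078) = 155.750° → normalised to [0°, 360°): 155.750°.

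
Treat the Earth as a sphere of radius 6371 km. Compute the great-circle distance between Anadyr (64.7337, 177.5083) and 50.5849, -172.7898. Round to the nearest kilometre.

1671 km

Δλ = -172.7898 − 177.5083 = -350.2981°; wrapped into (−180°, 180°]: 9.7019°.
Δφ = 50.5849 − 64.7337 = -14.1488°.
a = sin²(Δφ/2) + cos φ₁ · cos φ₂ · sin²(Δλ/2) = 0.017106.
c = 2·atan2(√a, √(1−a)) = 0.26233 rad → d = 6371·c ≈ 1671.31 km.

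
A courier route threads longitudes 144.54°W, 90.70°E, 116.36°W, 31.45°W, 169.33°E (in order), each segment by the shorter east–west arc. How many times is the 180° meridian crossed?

Leg 1: -144.54° → +90.70°, shortest Δλ = -124.76° (west) — crosses 180°.
Leg 2: +90.70° → -116.36°, shortest Δλ = 152.94° (east) — crosses 180°.
Leg 3: -116.36° → -31.45°, shortest Δλ = 84.91° (east) — does not cross 180°.
Leg 4: -31.45° → +169.33°, shortest Δλ = -159.22° (west) — crosses 180°.
Total crossings: 3.

3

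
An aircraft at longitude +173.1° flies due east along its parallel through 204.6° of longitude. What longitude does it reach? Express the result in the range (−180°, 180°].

+17.7°

Start at +173.1°; shift +204.6° → +377.7°.
+377.7° lies outside (−180°, 180°]; subtract 360° → +17.7°.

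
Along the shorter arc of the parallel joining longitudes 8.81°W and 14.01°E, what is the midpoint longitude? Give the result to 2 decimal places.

2.60°E

Signed shortest Δλ from -8.81° to +14.01° is +22.82°.
Midpoint longitude = -8.81° + (+22.82°)/2 = -8.81° + 11.41° = +2.60°.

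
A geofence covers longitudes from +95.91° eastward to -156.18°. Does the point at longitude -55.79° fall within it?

Band width going east from +95.91° to -156.18°: ((-156.18 − 95.91) mod 360) = 107.91°.
Offset of -55.79° east of the west edge: ((-55.79 − 95.91) mod 360) = 208.30°.
208.30° > 107.91° ⇒ outside.

No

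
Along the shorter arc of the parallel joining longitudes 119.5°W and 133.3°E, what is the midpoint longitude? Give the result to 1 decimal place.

173.1°W

Signed shortest Δλ from -119.5° to +133.3° is -107.2°.
Midpoint longitude = -119.5° + (-107.2°)/2 = -119.5° − 53.6° = -173.1°.
(The naïve average (-119.5 + +133.3)/2 = 6.9° is on the wrong side of the globe.)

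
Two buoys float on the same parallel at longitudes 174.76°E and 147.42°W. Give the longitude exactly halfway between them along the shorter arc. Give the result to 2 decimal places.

166.33°W

Signed shortest Δλ from +174.76° to -147.42° is +37.82°.
Midpoint longitude = +174.76° + (+37.82°)/2 = +174.76° + 18.91° = +193.67°.
Normalise into (−180°, 180°]: -166.33°.
(The naïve average (+174.76 + -147.42)/2 = 13.67° is on the wrong side of the globe.)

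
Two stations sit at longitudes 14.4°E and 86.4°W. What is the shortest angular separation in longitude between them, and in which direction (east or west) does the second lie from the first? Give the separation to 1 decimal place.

Raw difference: -86.4 − 14.4 = -100.8°.
Normalise into (−180°, 180°]: -100.8° stays -100.8°.
Negative ⇒ the second point lies to the west; separation 100.8°.

100.8° west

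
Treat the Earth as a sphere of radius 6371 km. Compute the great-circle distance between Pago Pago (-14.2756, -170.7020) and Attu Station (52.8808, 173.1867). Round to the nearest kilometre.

Δλ = 173.1867 − -170.7020 = 343.8887°; wrapped into (−180°, 180°]: -16.1113°.
Δφ = 52.8808 − -14.2756 = 67.1564°.
a = sin²(Δφ/2) + cos φ₁ · cos φ₂ · sin²(Δλ/2) = 0.317376.
c = 2·atan2(√a, √(1−a)) = 1.19690 rad → d = 6371·c ≈ 7625.44 km.

7625 km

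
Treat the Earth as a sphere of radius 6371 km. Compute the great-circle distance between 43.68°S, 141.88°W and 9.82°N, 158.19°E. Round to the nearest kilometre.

8468 km

Δλ = 158.19 − -141.88 = 300.07°; wrapped into (−180°, 180°]: -59.93°.
Δφ = 9.82 − -43.68 = 53.50°.
a = sin²(Δφ/2) + cos φ₁ · cos φ₂ · sin²(Δλ/2) = 0.380365.
c = 2·atan2(√a, √(1−a)) = 1.32918 rad → d = 6371·c ≈ 8468.22 km.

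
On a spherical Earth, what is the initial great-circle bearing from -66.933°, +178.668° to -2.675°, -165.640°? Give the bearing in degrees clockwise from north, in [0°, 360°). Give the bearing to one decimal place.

17.3°

Δλ = -165.640 − 178.668 = -344.308°; wrapped into (−180°, 180°]: 15.692°.
θ = atan2( sin Δλ · cos φ₂ , cos φ₁ · sin φ₂ − sin φ₁ · cos φ₂ · cos Δλ )
  = atan2(0.27017, 0.86651) = 17.317° → normalised to [0°, 360°): 17.317°.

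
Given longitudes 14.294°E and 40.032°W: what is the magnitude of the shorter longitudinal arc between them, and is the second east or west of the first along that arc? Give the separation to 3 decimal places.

54.326° west

Raw difference: -40.032 − 14.294 = -54.326°.
Normalise into (−180°, 180°]: -54.326° stays -54.326°.
Negative ⇒ the second point lies to the west; separation 54.326°.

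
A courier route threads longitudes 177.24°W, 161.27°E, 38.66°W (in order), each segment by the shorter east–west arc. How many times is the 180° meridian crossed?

2

Leg 1: -177.24° → +161.27°, shortest Δλ = -21.49° (west) — crosses 180°.
Leg 2: +161.27° → -38.66°, shortest Δλ = 160.07° (east) — crosses 180°.
Total crossings: 2.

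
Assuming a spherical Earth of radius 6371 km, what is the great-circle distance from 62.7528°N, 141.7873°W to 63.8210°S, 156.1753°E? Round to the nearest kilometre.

Δλ = 156.1753 − -141.7873 = 297.9626°; wrapped into (−180°, 180°]: -62.0374°.
Δφ = -63.8210 − 62.7528 = -126.5738°.
a = sin²(Δφ/2) + cos φ₁ · cos φ₂ · sin²(Δλ/2) = 0.851566.
c = 2·atan2(√a, √(1−a)) = 2.35059 rad → d = 6371·c ≈ 14975.61 km.

14976 km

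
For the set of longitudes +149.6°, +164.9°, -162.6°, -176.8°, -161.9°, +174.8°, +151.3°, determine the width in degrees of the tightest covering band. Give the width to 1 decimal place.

Sort the longitudes: -176.8°, -162.6°, -161.9°, +149.6°, +151.3°, +164.9°, +174.8°.
Eastward gaps between consecutive values (wrapping around): 14.2°, 0.7°, 311.5°, 1.7°, 13.6°, 9.9°, 8.4°.
Largest gap = 311.5° ⇒ minimal covering band is its complement: 360° − 311.5° = 48.5°.
Band runs from +149.6° eastward to -161.9°, crossing the antimeridian.

48.5°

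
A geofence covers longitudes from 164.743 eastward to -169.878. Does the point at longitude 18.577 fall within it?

Band width going east from +164.743° to -169.878°: ((-169.878 − 164.743) mod 360) = 25.379°.
Offset of +18.577° east of the west edge: ((18.577 − 164.743) mod 360) = 213.834°.
213.834° > 25.379° ⇒ outside.

No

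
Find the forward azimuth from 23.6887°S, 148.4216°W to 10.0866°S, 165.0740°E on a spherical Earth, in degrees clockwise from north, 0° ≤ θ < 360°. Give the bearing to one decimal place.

278.9°

Δλ = 165.0740 − -148.4216 = 313.4956°; wrapped into (−180°, 180°]: -46.5044°.
θ = atan2( sin Δλ · cos φ₂ , cos φ₁ · sin φ₂ − sin φ₁ · cos φ₂ · cos Δλ )
  = atan2(-0.71422, 0.11188) = -81.097° → normalised to [0°, 360°): 278.903°.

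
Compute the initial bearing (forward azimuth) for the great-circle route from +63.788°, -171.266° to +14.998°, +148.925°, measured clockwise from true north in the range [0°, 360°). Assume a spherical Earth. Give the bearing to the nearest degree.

228°

Δλ = 148.925 − -171.266 = 320.191°; wrapped into (−180°, 180°]: -39.809°.
θ = atan2( sin Δλ · cos φ₂ , cos φ₁ · sin φ₂ − sin φ₁ · cos φ₂ · cos Δλ )
  = atan2(-0.61842, -0.55141) = -131.721° → normalised to [0°, 360°): 228.279°.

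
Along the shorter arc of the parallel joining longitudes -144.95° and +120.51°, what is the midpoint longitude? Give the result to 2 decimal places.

Signed shortest Δλ from -144.95° to +120.51° is -94.54°.
Midpoint longitude = -144.95° + (-94.54°)/2 = -144.95° − 47.27° = -192.22°.
Normalise into (−180°, 180°]: +167.78°.
(The naïve average (-144.95 + +120.51)/2 = -12.22° is on the wrong side of the globe.)

+167.78°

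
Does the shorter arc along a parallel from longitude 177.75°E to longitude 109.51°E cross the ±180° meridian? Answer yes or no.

No

Signed shortest Δλ = ((109.51 − 177.75 + 180) mod 360) − 180 = -68.24°.
Going west by 68.24° from +177.75° reaches +109.51° without touching 180°.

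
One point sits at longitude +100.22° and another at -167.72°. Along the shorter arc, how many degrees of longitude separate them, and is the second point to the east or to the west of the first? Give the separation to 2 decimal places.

92.06° east

Raw difference: -167.72 − 100.22 = -267.94°.
Normalise into (−180°, 180°]: -267.94° + 360° = 92.06°.
Positive ⇒ the second point lies to the east; separation 92.06°.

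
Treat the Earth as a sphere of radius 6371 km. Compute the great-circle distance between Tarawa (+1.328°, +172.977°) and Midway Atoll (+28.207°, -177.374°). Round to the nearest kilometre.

Δλ = -177.374 − 172.977 = -350.351°; wrapped into (−180°, 180°]: 9.649°.
Δφ = 28.207 − 1.328 = 26.879°.
a = sin²(Δφ/2) + cos φ₁ · cos φ₂ · sin²(Δλ/2) = 0.060250.
c = 2·atan2(√a, √(1−a)) = 0.49599 rad → d = 6371·c ≈ 3159.93 km.

3160 km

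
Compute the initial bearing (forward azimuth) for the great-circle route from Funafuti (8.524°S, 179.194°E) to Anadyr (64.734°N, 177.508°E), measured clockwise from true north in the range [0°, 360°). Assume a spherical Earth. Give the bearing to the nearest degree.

Δλ = 177.508 − 179.194 = -1.686°.
θ = atan2( sin Δλ · cos φ₂ , cos φ₁ · sin φ₂ − sin φ₁ · cos φ₂ · cos Δλ )
  = atan2(-0.01256, 0.95758) = -0.751° → normalised to [0°, 360°): 359.249°.

359°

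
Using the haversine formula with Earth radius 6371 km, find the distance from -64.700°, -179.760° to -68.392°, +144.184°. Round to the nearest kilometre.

Δλ = 144.184 − -179.760 = 323.944°; wrapped into (−180°, 180°]: -36.056°.
Δφ = -68.392 − -64.700 = -3.692°.
a = sin²(Δφ/2) + cos φ₁ · cos φ₂ · sin²(Δλ/2) = 0.016111.
c = 2·atan2(√a, √(1−a)) = 0.25455 rad → d = 6371·c ≈ 1621.71 km.

1622 km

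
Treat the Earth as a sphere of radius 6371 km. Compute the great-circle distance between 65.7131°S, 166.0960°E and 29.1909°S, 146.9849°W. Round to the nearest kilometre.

5158 km

Δλ = -146.9849 − 166.0960 = -313.0809°; wrapped into (−180°, 180°]: 46.9191°.
Δφ = -29.1909 − -65.7131 = 36.5222°.
a = sin²(Δφ/2) + cos φ₁ · cos φ₂ · sin²(Δλ/2) = 0.155094.
c = 2·atan2(√a, √(1−a)) = 0.80957 rad → d = 6371·c ≈ 5157.75 km.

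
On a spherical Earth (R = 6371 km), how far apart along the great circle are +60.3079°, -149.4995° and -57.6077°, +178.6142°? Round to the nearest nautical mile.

Δλ = 178.6142 − -149.4995 = 328.1137°; wrapped into (−180°, 180°]: -31.8863°.
Δφ = -57.6077 − 60.3079 = -117.9156°.
a = sin²(Δφ/2) + cos φ₁ · cos φ₂ · sin²(Δλ/2) = 0.754107.
c = 2·atan2(√a, √(1−a)) = 2.10391 rad → d = 6371·c ≈ 13403.98 km ≈ 7237.57 nmi.

7238 nmi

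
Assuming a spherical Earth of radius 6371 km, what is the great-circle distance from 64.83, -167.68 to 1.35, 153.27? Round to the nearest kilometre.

7719 km

Δλ = 153.27 − -167.68 = 320.95°; wrapped into (−180°, 180°]: -39.05°.
Δφ = 1.35 − 64.83 = -63.48°.
a = sin²(Δφ/2) + cos φ₁ · cos φ₂ · sin²(Δλ/2) = 0.324239.
c = 2·atan2(√a, √(1−a)) = 1.21160 rad → d = 6371·c ≈ 7719.10 km.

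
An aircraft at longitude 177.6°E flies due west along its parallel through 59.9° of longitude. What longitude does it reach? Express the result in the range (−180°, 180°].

117.7°E

Start at +177.6°; shift −59.9° → +117.7°.
+117.7° already lies in (−180°, 180°].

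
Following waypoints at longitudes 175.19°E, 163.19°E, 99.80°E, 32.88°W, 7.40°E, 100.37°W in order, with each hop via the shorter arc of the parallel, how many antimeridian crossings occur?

Leg 1: +175.19° → +163.19°, shortest Δλ = -12.0° (west) — does not cross 180°.
Leg 2: +163.19° → +99.80°, shortest Δλ = -63.39° (west) — does not cross 180°.
Leg 3: +99.80° → -32.88°, shortest Δλ = -132.68° (west) — does not cross 180°.
Leg 4: -32.88° → +7.40°, shortest Δλ = 40.28° (east) — does not cross 180°.
Leg 5: +7.40° → -100.37°, shortest Δλ = -107.77° (west) — does not cross 180°.
Total crossings: 0.

0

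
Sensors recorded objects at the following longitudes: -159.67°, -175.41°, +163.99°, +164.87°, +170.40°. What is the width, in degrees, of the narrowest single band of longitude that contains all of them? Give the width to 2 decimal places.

Sort the longitudes: -175.41°, -159.67°, +163.99°, +164.87°, +170.40°.
Eastward gaps between consecutive values (wrapping around): 15.74°, 323.66°, 0.88°, 5.53°, 14.19°.
Largest gap = 323.66° ⇒ minimal covering band is its complement: 360° − 323.66° = 36.34°.
Band runs from +163.99° eastward to -159.67°, crossing the antimeridian.

36.34°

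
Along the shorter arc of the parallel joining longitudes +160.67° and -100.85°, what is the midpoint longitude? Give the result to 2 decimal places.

-150.09°

Signed shortest Δλ from +160.67° to -100.85° is +98.48°.
Midpoint longitude = +160.67° + (+98.48°)/2 = +160.67° + 49.24° = +209.91°.
Normalise into (−180°, 180°]: -150.09°.
(The naïve average (+160.67 + -100.85)/2 = 29.91° is on the wrong side of the globe.)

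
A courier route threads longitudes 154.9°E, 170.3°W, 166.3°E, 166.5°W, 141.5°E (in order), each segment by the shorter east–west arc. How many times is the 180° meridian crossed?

Leg 1: +154.9° → -170.3°, shortest Δλ = 34.8° (east) — crosses 180°.
Leg 2: -170.3° → +166.3°, shortest Δλ = -23.4° (west) — crosses 180°.
Leg 3: +166.3° → -166.5°, shortest Δλ = 27.2° (east) — crosses 180°.
Leg 4: -166.5° → +141.5°, shortest Δλ = -52.0° (west) — crosses 180°.
Total crossings: 4.

4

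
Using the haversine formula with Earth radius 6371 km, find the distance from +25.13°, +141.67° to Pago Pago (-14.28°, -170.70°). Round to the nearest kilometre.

6770 km

Δλ = -170.70 − 141.67 = -312.37°; wrapped into (−180°, 180°]: 47.63°.
Δφ = -14.28 − 25.13 = -39.41°.
a = sin²(Δφ/2) + cos φ₁ · cos φ₂ · sin²(Δλ/2) = 0.256737.
c = 2·atan2(√a, √(1−a)) = 1.06269 rad → d = 6371·c ≈ 6770.39 km.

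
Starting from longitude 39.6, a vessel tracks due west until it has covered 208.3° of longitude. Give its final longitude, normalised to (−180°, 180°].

Start at +39.6°; shift −208.3° → -168.7°.
-168.7° already lies in (−180°, 180°].

-168.7°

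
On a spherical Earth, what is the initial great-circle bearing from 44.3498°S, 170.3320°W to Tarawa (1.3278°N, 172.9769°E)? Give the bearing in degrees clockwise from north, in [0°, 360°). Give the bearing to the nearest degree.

Δλ = 172.9769 − -170.3320 = 343.3089°; wrapped into (−180°, 180°]: -16.6911°.
θ = atan2( sin Δλ · cos φ₂ , cos φ₁ · sin φ₂ − sin φ₁ · cos φ₂ · cos Δλ )
  = atan2(-0.28713, 0.68598) = -22.713° → normalised to [0°, 360°): 337.287°.

337°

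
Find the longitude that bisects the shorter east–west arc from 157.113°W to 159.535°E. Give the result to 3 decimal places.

178.789°W

Signed shortest Δλ from -157.113° to +159.535° is -43.352°.
Midpoint longitude = -157.113° + (-43.352°)/2 = -157.113° − 21.676° = -178.789°.
(The naïve average (-157.113 + +159.535)/2 = 1.211° is on the wrong side of the globe.)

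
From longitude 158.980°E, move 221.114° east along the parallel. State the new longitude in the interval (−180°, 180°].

Start at +158.980°; shift +221.114° → +380.094°.
+380.094° lies outside (−180°, 180°]; subtract 360° → +20.094°.

20.094°E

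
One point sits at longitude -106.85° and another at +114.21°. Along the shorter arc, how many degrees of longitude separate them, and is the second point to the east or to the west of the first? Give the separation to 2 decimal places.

138.94° west

Raw difference: 114.21 − -106.85 = 221.06°.
Normalise into (−180°, 180°]: 221.06° − 360° = -138.94°.
Negative ⇒ the second point lies to the west; separation 138.94°.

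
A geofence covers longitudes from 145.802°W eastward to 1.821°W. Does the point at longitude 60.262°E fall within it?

Band width going east from -145.802° to -1.821°: ((-1.821 − -145.802) mod 360) = 143.981°.
Offset of +60.262° east of the west edge: ((60.262 − -145.802) mod 360) = 206.064°.
206.064° > 143.981° ⇒ outside.

No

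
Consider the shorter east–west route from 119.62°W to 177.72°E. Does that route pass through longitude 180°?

Naïve |177.72 − -119.62| = 297.34° > 180°, so the shorter arc goes the other way round — across 180°.
Signed shortest Δλ = ((177.72 − -119.62 + 180) mod 360) − 180 = -62.66°.
Going west by 62.66° from -119.62° passes through 180° before reaching +177.72°.

Yes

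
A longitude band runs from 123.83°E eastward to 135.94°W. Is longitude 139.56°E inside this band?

Band width going east from +123.83° to -135.94°: ((-135.94 − 123.83) mod 360) = 100.23°.
Offset of +139.56° east of the west edge: ((139.56 − 123.83) mod 360) = 15.73°.
15.73° ≤ 100.23° ⇒ inside.

Yes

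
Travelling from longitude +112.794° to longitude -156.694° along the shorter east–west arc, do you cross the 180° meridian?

Yes

Naïve |-156.694 − 112.794| = 269.488° > 180°, so the shorter arc goes the other way round — across 180°.
Signed shortest Δλ = ((-156.694 − 112.794 + 180) mod 360) − 180 = 90.512°.
Going east by 90.512° from +112.794° passes through 180° before reaching -156.694°.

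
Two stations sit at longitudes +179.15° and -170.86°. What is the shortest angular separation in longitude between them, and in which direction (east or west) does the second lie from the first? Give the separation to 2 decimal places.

9.99° east

Raw difference: -170.86 − 179.15 = -350.01°.
Normalise into (−180°, 180°]: -350.01° + 360° = 9.99°.
Positive ⇒ the second point lies to the east; separation 9.99°.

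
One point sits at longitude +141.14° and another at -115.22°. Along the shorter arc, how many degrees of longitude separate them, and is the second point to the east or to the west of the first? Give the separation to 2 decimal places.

103.64° east

Raw difference: -115.22 − 141.14 = -256.36°.
Normalise into (−180°, 180°]: -256.36° + 360° = 103.64°.
Positive ⇒ the second point lies to the east; separation 103.64°.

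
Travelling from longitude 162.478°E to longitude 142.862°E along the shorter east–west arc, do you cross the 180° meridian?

Signed shortest Δλ = ((142.862 − 162.478 + 180) mod 360) − 180 = -19.616°.
Going west by 19.616° from +162.478° reaches +142.862° without touching 180°.

No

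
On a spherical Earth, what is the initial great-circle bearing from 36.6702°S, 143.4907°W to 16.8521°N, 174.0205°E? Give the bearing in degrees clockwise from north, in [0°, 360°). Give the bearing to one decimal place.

315.3°

Δλ = 174.0205 − -143.4907 = 317.5112°; wrapped into (−180°, 180°]: -42.4888°.
θ = atan2( sin Δλ · cos φ₂ , cos φ₁ · sin φ₂ − sin φ₁ · cos φ₂ · cos Δλ )
  = atan2(-0.64644, 0.65400) = -44.667° → normalised to [0°, 360°): 315.333°.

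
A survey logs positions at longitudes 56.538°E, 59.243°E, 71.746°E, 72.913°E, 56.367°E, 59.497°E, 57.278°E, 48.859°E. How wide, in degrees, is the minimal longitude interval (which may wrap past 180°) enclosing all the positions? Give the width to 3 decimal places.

Sort the longitudes: +48.859°, +56.367°, +56.538°, +57.278°, +59.243°, +59.497°, +71.746°, +72.913°.
Eastward gaps between consecutive values (wrapping around): 7.508°, 0.171°, 0.740°, 1.965°, 0.254°, 12.249°, 1.167°, 335.946°.
Largest gap = 335.946° ⇒ minimal covering band is its complement: 360° − 335.946° = 24.054°.
Band runs from +48.859° eastward to +72.913°.

24.054°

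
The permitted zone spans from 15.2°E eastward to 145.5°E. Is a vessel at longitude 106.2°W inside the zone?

Band width going east from +15.2° to +145.5°: ((145.5 − 15.2) mod 360) = 130.3°.
Offset of -106.2° east of the west edge: ((-106.2 − 15.2) mod 360) = 238.6°.
238.6° > 130.3° ⇒ outside.

No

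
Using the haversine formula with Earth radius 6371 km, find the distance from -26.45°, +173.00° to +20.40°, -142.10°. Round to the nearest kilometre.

7111 km

Δλ = -142.10 − 173.00 = -315.10°; wrapped into (−180°, 180°]: 44.90°.
Δφ = 20.40 − -26.45 = 46.85°.
a = sin²(Δφ/2) + cos φ₁ · cos φ₂ · sin²(Δλ/2) = 0.280421.
c = 2·atan2(√a, √(1−a)) = 1.11613 rad → d = 6371·c ≈ 7110.90 km.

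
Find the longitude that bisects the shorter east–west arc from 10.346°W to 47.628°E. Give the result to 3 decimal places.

18.641°E

Signed shortest Δλ from -10.346° to +47.628° is +57.974°.
Midpoint longitude = -10.346° + (+57.974°)/2 = -10.346° + 28.987° = +18.641°.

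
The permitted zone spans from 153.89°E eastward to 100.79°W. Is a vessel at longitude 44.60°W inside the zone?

No

Band width going east from +153.89° to -100.79°: ((-100.79 − 153.89) mod 360) = 105.32°.
Offset of -44.60° east of the west edge: ((-44.60 − 153.89) mod 360) = 161.51°.
161.51° > 105.32° ⇒ outside.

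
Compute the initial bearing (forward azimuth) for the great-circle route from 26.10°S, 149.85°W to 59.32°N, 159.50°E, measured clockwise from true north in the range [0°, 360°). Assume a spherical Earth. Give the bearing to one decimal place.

336.7°

Δλ = 159.50 − -149.85 = 309.35°; wrapped into (−180°, 180°]: -50.65°.
θ = atan2( sin Δλ · cos φ₂ , cos φ₁ · sin φ₂ − sin φ₁ · cos φ₂ · cos Δλ )
  = atan2(-0.39456, 0.91466) = -23.334° → normalised to [0°, 360°): 336.666°.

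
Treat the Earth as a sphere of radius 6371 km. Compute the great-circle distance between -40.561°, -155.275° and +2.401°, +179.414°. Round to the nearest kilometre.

5424 km

Δλ = 179.414 − -155.275 = 334.689°; wrapped into (−180°, 180°]: -25.311°.
Δφ = 2.401 − -40.561 = 42.962°.
a = sin²(Δφ/2) + cos φ₁ · cos φ₂ · sin²(Δλ/2) = 0.170531.
c = 2·atan2(√a, √(1−a)) = 0.85139 rad → d = 6371·c ≈ 5424.21 km.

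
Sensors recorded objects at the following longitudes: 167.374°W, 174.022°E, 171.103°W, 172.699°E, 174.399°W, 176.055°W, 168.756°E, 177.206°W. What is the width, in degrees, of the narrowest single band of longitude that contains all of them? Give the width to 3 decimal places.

23.870°

Sort the longitudes: -177.206°, -176.055°, -174.399°, -171.103°, -167.374°, +168.756°, +172.699°, +174.022°.
Eastward gaps between consecutive values (wrapping around): 1.151°, 1.656°, 3.296°, 3.729°, 336.130°, 3.943°, 1.323°, 8.772°.
Largest gap = 336.130° ⇒ minimal covering band is its complement: 360° − 336.130° = 23.870°.
Band runs from +168.756° eastward to -167.374°, crossing the antimeridian.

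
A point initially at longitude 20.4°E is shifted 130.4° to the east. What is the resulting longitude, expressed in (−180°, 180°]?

150.8°E

Start at +20.4°; shift +130.4° → +150.8°.
+150.8° already lies in (−180°, 180°].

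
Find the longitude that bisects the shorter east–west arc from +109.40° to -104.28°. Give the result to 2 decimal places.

-177.44°

Signed shortest Δλ from +109.40° to -104.28° is +146.32°.
Midpoint longitude = +109.40° + (+146.32°)/2 = +109.40° + 73.16° = +182.56°.
Normalise into (−180°, 180°]: -177.44°.
(The naïve average (+109.40 + -104.28)/2 = 2.56° is on the wrong side of the globe.)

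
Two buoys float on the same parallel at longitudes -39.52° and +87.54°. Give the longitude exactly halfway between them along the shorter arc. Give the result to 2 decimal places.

Signed shortest Δλ from -39.52° to +87.54° is +127.06°.
Midpoint longitude = -39.52° + (+127.06°)/2 = -39.52° + 63.53° = +24.01°.

+24.01°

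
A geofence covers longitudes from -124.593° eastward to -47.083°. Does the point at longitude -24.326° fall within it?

Band width going east from -124.593° to -47.083°: ((-47.083 − -124.593) mod 360) = 77.510°.
Offset of -24.326° east of the west edge: ((-24.326 − -124.593) mod 360) = 100.267°.
100.267° > 77.510° ⇒ outside.

No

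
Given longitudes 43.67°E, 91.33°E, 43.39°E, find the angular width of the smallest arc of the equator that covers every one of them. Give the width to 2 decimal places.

47.94°

Sort the longitudes: +43.39°, +43.67°, +91.33°.
Eastward gaps between consecutive values (wrapping around): 0.28°, 47.66°, 312.06°.
Largest gap = 312.06° ⇒ minimal covering band is its complement: 360° − 312.06° = 47.94°.
Band runs from +43.39° eastward to +91.33°.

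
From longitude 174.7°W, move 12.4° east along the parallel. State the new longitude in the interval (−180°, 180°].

Start at -174.7°; shift +12.4° → -162.3°.
-162.3° already lies in (−180°, 180°].

162.3°W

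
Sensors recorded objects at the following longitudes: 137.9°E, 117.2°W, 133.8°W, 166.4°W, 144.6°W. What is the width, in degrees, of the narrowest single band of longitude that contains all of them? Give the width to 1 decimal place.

104.9°

Sort the longitudes: -166.4°, -144.6°, -133.8°, -117.2°, +137.9°.
Eastward gaps between consecutive values (wrapping around): 21.8°, 10.8°, 16.6°, 255.1°, 55.7°.
Largest gap = 255.1° ⇒ minimal covering band is its complement: 360° − 255.1° = 104.9°.
Band runs from +137.9° eastward to -117.2°, crossing the antimeridian.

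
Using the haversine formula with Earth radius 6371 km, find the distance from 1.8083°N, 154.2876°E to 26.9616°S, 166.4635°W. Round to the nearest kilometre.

Δλ = -166.4635 − 154.2876 = -320.7511°; wrapped into (−180°, 180°]: 39.2489°.
Δφ = -26.9616 − 1.8083 = -28.7699°.
a = sin²(Δφ/2) + cos φ₁ · cos φ₂ · sin²(Δλ/2) = 0.162208.
c = 2·atan2(√a, √(1−a)) = 0.82904 rad → d = 6371·c ≈ 5281.81 km.

5282 km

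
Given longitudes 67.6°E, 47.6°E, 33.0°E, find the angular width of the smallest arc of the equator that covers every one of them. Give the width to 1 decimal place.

Sort the longitudes: +33.0°, +47.6°, +67.6°.
Eastward gaps between consecutive values (wrapping around): 14.6°, 20.0°, 325.4°.
Largest gap = 325.4° ⇒ minimal covering band is its complement: 360° − 325.4° = 34.6°.
Band runs from +33.0° eastward to +67.6°.

34.6°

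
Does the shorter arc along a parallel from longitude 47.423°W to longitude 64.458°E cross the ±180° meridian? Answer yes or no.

Signed shortest Δλ = ((64.458 − -47.423 + 180) mod 360) − 180 = 111.881°.
Going east by 111.881° from -47.423° reaches +64.458° without touching 180°.

No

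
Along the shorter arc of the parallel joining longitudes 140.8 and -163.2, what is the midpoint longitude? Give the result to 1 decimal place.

Signed shortest Δλ from +140.8° to -163.2° is +56.0°.
Midpoint longitude = +140.8° + (+56.0°)/2 = +140.8° + 28.0° = +168.8°.
(The naïve average (+140.8 + -163.2)/2 = -11.2° is on the wrong side of the globe.)

+168.8°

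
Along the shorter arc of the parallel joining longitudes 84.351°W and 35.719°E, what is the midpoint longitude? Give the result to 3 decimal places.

Signed shortest Δλ from -84.351° to +35.719° is +120.070°.
Midpoint longitude = -84.351° + (+120.070°)/2 = -84.351° + 60.035° = -24.316°.

24.316°W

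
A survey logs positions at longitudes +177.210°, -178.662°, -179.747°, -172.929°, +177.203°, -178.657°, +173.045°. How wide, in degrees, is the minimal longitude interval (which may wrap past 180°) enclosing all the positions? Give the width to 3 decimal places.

Sort the longitudes: -179.747°, -178.662°, -178.657°, -172.929°, +173.045°, +177.203°, +177.210°.
Eastward gaps between consecutive values (wrapping around): 1.085°, 0.005°, 5.728°, 345.974°, 4.158°, 0.007°, 3.043°.
Largest gap = 345.974° ⇒ minimal covering band is its complement: 360° − 345.974° = 14.026°.
Band runs from +173.045° eastward to -172.929°, crossing the antimeridian.

14.026°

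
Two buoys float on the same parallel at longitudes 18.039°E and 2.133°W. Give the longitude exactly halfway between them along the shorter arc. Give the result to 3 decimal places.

7.953°E

Signed shortest Δλ from +18.039° to -2.133° is -20.172°.
Midpoint longitude = +18.039° + (-20.172°)/2 = +18.039° − 10.086° = +7.953°.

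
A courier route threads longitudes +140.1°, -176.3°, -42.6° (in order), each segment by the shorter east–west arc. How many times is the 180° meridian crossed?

Leg 1: +140.1° → -176.3°, shortest Δλ = 43.6° (east) — crosses 180°.
Leg 2: -176.3° → -42.6°, shortest Δλ = 133.7° (east) — does not cross 180°.
Total crossings: 1.

1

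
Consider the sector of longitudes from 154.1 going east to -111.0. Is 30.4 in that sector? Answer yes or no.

No

Band width going east from +154.1° to -111.0°: ((-111.0 − 154.1) mod 360) = 94.9°.
Offset of +30.4° east of the west edge: ((30.4 − 154.1) mod 360) = 236.3°.
236.3° > 94.9° ⇒ outside.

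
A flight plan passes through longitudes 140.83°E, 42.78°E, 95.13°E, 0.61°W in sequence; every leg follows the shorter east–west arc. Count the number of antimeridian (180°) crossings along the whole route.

0

Leg 1: +140.83° → +42.78°, shortest Δλ = -98.05° (west) — does not cross 180°.
Leg 2: +42.78° → +95.13°, shortest Δλ = 52.35° (east) — does not cross 180°.
Leg 3: +95.13° → -0.61°, shortest Δλ = -95.74° (west) — does not cross 180°.
Total crossings: 0.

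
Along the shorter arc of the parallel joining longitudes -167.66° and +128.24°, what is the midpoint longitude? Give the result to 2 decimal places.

+160.29°

Signed shortest Δλ from -167.66° to +128.24° is -64.10°.
Midpoint longitude = -167.66° + (-64.10°)/2 = -167.66° − 32.05° = -199.71°.
Normalise into (−180°, 180°]: +160.29°.
(The naïve average (-167.66 + +128.24)/2 = -19.71° is on the wrong side of the globe.)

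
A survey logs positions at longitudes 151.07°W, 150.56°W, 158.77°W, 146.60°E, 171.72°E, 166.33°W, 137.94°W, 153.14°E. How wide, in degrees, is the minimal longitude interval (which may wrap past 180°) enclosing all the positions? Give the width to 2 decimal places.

Sort the longitudes: -166.33°, -158.77°, -151.07°, -150.56°, -137.94°, +146.60°, +153.14°, +171.72°.
Eastward gaps between consecutive values (wrapping around): 7.56°, 7.70°, 0.51°, 12.62°, 284.54°, 6.54°, 18.58°, 21.95°.
Largest gap = 284.54° ⇒ minimal covering band is its complement: 360° − 284.54° = 75.46°.
Band runs from +146.60° eastward to -137.94°, crossing the antimeridian.

75.46°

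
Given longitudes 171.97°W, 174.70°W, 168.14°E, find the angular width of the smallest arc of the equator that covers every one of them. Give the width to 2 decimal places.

Sort the longitudes: -174.70°, -171.97°, +168.14°.
Eastward gaps between consecutive values (wrapping around): 2.73°, 340.11°, 17.16°.
Largest gap = 340.11° ⇒ minimal covering band is its complement: 360° − 340.11° = 19.89°.
Band runs from +168.14° eastward to -171.97°, crossing the antimeridian.

19.89°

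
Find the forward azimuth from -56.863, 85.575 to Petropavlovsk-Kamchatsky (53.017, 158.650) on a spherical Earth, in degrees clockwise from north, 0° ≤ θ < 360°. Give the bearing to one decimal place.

Δλ = 158.650 − 85.575 = 73.075°.
θ = atan2( sin Δλ · cos φ₂ , cos φ₁ · sin φ₂ − sin φ₁ · cos φ₂ · cos Δλ )
  = atan2(0.57552, 0.58331) = 44.615° → normalised to [0°, 360°): 44.615°.

44.6°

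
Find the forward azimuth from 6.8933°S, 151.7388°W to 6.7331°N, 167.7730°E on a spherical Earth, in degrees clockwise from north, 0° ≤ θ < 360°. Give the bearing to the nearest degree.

288°

Δλ = 167.7730 − -151.7388 = 319.5118°; wrapped into (−180°, 180°]: -40.4882°.
θ = atan2( sin Δλ · cos φ₂ , cos φ₁ · sin φ₂ − sin φ₁ · cos φ₂ · cos Δλ )
  = atan2(-0.64481, 0.20705) = -72.198° → normalised to [0°, 360°): 287.802°.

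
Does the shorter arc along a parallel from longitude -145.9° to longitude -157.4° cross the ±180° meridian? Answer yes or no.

Signed shortest Δλ = ((-157.4 − -145.9 + 180) mod 360) − 180 = -11.5°.
Going west by 11.5° from -145.9° reaches -157.4° without touching 180°.

No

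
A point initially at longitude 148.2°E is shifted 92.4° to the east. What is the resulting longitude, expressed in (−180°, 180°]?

119.4°W

Start at +148.2°; shift +92.4° → +240.6°.
+240.6° lies outside (−180°, 180°]; subtract 360° → -119.4°.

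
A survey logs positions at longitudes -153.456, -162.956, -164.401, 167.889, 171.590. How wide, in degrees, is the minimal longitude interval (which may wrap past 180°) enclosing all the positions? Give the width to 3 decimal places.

Sort the longitudes: -164.401°, -162.956°, -153.456°, +167.889°, +171.590°.
Eastward gaps between consecutive values (wrapping around): 1.445°, 9.500°, 321.345°, 3.701°, 24.009°.
Largest gap = 321.345° ⇒ minimal covering band is its complement: 360° − 321.345° = 38.655°.
Band runs from +167.889° eastward to -153.456°, crossing the antimeridian.

38.655°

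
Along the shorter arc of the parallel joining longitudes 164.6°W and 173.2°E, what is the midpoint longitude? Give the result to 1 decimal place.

Signed shortest Δλ from -164.6° to +173.2° is -22.2°.
Midpoint longitude = -164.6° + (-22.2°)/2 = -164.6° − 11.1° = -175.7°.
(The naïve average (-164.6 + +173.2)/2 = 4.3° is on the wrong side of the globe.)

175.7°W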